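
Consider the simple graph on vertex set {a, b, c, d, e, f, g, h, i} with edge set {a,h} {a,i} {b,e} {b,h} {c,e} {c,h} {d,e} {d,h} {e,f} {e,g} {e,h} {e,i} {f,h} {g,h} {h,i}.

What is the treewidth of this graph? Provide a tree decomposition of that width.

Each bag holds 3 vertices, so the decomposition has width 2, which upper-bounds the treewidth. Conversely, {d, e, h} is a clique of size 3, and the vertices of any clique must share a bag in every tree decomposition; so some bag has ≥ 3 vertices and tw(G) ≥ 2. Combining the bounds, tw(G) = 2.

Treewidth 2.
One such decomposition:
Bags: B1 = {e, h, i}  B2 = {d, e, h}  B3 = {c, e, h}  B4 = {e, g, h}  B5 = {e, f, h}  B6 = {a, h, i}  B7 = {b, e, h}
Tree: B1–B2, B2–B3, B3–B4, B1–B5, B1–B6, B5–B7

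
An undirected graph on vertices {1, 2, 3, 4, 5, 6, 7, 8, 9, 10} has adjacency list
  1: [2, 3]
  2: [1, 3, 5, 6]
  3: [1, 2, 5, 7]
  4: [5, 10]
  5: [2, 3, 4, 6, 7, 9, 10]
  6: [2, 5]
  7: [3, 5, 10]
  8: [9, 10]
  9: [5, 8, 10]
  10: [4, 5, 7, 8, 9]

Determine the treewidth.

2

A width-2 tree decomposition is:
Bags: B1 = {3, 5, 7}  B2 = {2, 3, 5}  B3 = {1, 2, 3}  B4 = {5, 7, 10}  B5 = {5, 9, 10}  B6 = {2, 5, 6}  B7 = {8, 9, 10}  B8 = {4, 5, 10}
Tree: B1–B2, B2–B3, B1–B4, B4–B5, B2–B6, B5–B7, B4–B8
The largest bag has 3 vertices, giving width 2; this decomposition certifies tw(G) ≤ 2. Conversely, {8, 9, 10} is a clique of size 3, and the vertices of any clique must share a bag in every tree decomposition; so some bag has ≥ 3 vertices and tw(G) ≥ 2. The upper and lower bounds meet at 2, so that is the treewidth.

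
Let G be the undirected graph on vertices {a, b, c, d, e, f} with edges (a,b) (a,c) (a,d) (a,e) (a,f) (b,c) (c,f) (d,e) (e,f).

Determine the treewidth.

A width-2 tree decomposition is:
Bags: B1 = {a, d, e}  B2 = {a, e, f}  B3 = {a, c, f}  B4 = {a, b, c}
Tree: B1–B2, B2–B3, B3–B4
Each bag holds 3 vertices, so the decomposition has width 2, which upper-bounds the treewidth. On the other hand G contains the 3-clique {a, d, e}. A clique must lie in a single bag of any decomposition, so no decomposition can have width below 2. Combining the bounds, tw(G) = 2.

2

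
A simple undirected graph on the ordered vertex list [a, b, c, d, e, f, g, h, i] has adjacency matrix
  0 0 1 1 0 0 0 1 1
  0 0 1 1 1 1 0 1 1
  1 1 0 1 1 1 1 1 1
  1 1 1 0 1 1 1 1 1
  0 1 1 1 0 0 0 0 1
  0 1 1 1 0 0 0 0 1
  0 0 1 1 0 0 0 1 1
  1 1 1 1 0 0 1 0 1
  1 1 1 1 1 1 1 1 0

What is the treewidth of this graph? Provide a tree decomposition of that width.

Each bag holds 5 vertices, so the decomposition has width 4, which upper-bounds the treewidth. For the lower bound, the 5 vertices {b, c, d, e, i} are pairwise adjacent, and any tree decomposition puts a clique entirely inside one bag — forcing width ≥ 4. Combining the bounds, tw(G) = 4.

Treewidth 4.
Bags: B1 = {b, c, d, h, i}  B2 = {a, c, d, h, i}  B3 = {b, c, d, f, i}  B4 = {b, c, d, e, i}  B5 = {c, d, g, h, i}
Tree: B1–B2, B1–B3, B3–B4, B1–B5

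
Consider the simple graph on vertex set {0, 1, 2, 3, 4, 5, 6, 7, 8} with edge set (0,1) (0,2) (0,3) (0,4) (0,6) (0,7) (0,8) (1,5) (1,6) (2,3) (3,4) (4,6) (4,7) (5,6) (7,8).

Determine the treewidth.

A width-2 tree decomposition is:
Bags: B1 = {0, 2, 3}  B2 = {0, 3, 4}  B3 = {0, 4, 6}  B4 = {0, 1, 6}  B5 = {0, 4, 7}  B6 = {0, 7, 8}  B7 = {1, 5, 6}
Tree: B1–B2, B2–B3, B3–B4, B2–B5, B5–B6, B4–B7
Each bag holds 3 vertices, so the decomposition has width 2, which upper-bounds the treewidth. On the other hand G contains the 3-clique {0, 7, 8}. A clique must lie in a single bag of any decomposition, so no decomposition can have width below 2. Combining the bounds, tw(G) = 2.

2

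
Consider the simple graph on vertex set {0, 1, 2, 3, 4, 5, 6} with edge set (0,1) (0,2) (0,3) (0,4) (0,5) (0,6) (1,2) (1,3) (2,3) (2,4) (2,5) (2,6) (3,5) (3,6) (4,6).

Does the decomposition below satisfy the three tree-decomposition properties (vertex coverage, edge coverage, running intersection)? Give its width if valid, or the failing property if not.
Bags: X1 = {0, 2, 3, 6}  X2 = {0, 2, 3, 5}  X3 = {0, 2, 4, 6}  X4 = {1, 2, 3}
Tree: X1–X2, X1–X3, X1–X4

A tree decomposition must satisfy three properties: every vertex lies in some bag; for every edge, both endpoints lie together in some bag; and for every vertex, the bags containing it form a connected subtree. Here edge (0,1) lies in no bag, so the decomposition is invalid.

No — edge (0,1) lies in no bag.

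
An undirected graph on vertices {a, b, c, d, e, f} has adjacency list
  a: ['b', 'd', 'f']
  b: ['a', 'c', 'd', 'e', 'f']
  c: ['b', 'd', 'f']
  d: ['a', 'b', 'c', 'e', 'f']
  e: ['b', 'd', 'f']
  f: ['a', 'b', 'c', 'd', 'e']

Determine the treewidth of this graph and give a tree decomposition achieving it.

Treewidth 3.
One such decomposition:
Bags: B1 = {b, c, d, f}  B2 = {a, b, d, f}  B3 = {b, d, e, f}
Tree: B1–B2, B1–B3

Each bag holds 4 vertices, so the decomposition has width 3, which upper-bounds the treewidth. For the lower bound, the 4 vertices {b, d, e, f} are pairwise adjacent, and any tree decomposition puts a clique entirely inside one bag — forcing width ≥ 3. Combining the bounds, tw(G) = 3.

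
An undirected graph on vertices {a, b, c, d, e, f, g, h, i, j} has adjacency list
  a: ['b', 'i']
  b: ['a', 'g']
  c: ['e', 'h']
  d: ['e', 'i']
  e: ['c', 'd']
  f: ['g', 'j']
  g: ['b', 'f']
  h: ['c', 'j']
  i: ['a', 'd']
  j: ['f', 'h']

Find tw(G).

A width-2 tree decomposition is:
Bags: B1 = {f, g, j}  B2 = {b, g, j}  B3 = {a, b, j}  B4 = {a, i, j}  B5 = {d, i, j}  B6 = {d, e, j}  B7 = {c, e, j}  B8 = {c, h, j}
Tree: B1–B2, B2–B3, B3–B4, B4–B5, B5–B6, B6–B7, B7–B8
The largest bag has 3 vertices, giving width 2; this decomposition certifies tw(G) ≤ 2. For the lower bound, G contains the cycle j–f–g–b–a–i–d–e–c–h–j, so G is not a forest; only forests have treewidth ≤ 1, hence tw(G) ≥ 2. Therefore the treewidth is 2.

2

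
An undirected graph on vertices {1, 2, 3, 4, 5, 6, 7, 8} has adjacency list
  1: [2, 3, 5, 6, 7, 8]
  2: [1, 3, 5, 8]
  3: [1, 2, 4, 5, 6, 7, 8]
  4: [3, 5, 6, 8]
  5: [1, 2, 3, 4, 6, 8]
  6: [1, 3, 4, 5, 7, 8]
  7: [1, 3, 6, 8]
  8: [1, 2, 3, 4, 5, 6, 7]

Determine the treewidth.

A width-4 tree decomposition is:
Bags: B1 = {1, 2, 3, 5, 8}  B2 = {1, 3, 5, 6, 8}  B3 = {3, 4, 5, 6, 8}  B4 = {1, 3, 6, 7, 8}
Tree: B1–B2, B2–B3, B2–B4
Each bag holds 5 vertices, so the decomposition has width 4, which upper-bounds the treewidth. For the lower bound, the 5 vertices {1, 2, 3, 5, 8} are pairwise adjacent, and any tree decomposition puts a clique entirely inside one bag — forcing width ≥ 4. Combining the bounds, tw(G) = 4.

4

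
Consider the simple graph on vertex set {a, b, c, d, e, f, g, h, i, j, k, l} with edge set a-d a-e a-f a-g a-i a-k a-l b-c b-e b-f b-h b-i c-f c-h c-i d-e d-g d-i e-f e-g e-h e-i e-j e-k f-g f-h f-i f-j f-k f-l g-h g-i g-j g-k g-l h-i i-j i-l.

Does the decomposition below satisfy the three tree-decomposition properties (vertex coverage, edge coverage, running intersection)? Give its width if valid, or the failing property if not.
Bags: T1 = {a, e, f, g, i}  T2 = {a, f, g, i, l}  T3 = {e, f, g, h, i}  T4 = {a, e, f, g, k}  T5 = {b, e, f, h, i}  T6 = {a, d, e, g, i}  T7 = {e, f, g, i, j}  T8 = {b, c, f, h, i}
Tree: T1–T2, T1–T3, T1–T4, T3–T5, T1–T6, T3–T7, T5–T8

Vertex coverage: the bags together contain {a, b, c, d, e, f, g, h, i, j, k, l}, the full vertex set. Edge coverage: each edge of G has both endpoints in at least one bag. Running intersection: for every vertex, the bags containing it form a connected subtree. All three properties hold, so this is a valid tree decomposition of width max|bag| − 1 = 4, and hence tw(G) ≤ 4.

Yes; width 4.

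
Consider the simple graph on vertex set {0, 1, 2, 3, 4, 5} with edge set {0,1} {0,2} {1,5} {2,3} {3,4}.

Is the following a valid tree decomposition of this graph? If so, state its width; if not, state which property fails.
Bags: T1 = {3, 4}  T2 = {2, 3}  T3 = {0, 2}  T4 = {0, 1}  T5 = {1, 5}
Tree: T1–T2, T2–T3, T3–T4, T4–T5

Every vertex of G appears in some bag (union = {0, 1, 2, 3, 4, 5}); every edge is covered by a bag; and for each vertex v the set of bags containing v is connected in the bag tree. The decomposition is therefore valid. The largest bag has 2 vertices, so the width is 1.

Yes; width 1.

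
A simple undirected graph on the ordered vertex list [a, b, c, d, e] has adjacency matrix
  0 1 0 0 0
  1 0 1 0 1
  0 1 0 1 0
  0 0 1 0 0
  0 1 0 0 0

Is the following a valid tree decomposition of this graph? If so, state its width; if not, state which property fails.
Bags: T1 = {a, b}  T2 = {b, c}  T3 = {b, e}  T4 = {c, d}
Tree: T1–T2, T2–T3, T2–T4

Yes; width 1.

Vertex coverage: the bags together contain {a, b, c, d, e}, the full vertex set. Edge coverage: each edge of G has both endpoints in at least one bag. Running intersection: for every vertex, the bags containing it form a connected subtree. All three properties hold, so this is a valid tree decomposition of width max|bag| − 1 = 1, and hence tw(G) ≤ 1.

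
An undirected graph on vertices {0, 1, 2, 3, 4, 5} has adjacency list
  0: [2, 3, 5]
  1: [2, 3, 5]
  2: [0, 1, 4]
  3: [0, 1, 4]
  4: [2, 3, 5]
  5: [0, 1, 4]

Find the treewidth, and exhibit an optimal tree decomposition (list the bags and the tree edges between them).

Treewidth 3.
One optimal decomposition is:
Bags: B1 = {0, 1, 2, 4}  B2 = {0, 1, 4, 5}  B3 = {0, 1, 3, 4}
Tree: B1–B2, B2–B3

The largest bag has 4 vertices, giving width 3; this decomposition certifies tw(G) ≤ 3. For the lower bound: the 4 vertex sets {1,2}, {0,5}, {4}, {3} are disjoint, each induces a connected subgraph, and every pair is joined by at least one edge of G. Contracting each set to a single vertex therefore yields K_{4} as a minor, and since treewidth is minor-monotone, tw(G) ≥ tw(K_{4}) = 3. Therefore the treewidth is 3.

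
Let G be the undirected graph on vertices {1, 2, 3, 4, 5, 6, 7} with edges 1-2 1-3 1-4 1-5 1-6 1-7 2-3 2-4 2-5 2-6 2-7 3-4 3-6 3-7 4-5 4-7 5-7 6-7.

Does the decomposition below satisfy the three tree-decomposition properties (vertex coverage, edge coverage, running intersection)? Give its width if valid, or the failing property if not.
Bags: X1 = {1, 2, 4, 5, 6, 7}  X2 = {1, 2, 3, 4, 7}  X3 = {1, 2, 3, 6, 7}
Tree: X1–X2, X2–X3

No — bags containing vertex 6 are not connected in the tree.

A tree decomposition must satisfy three properties: every vertex lies in some bag; for every edge, both endpoints lie together in some bag; and for every vertex, the bags containing it form a connected subtree. Here bags containing vertex 6 are not connected in the tree, so the decomposition is invalid.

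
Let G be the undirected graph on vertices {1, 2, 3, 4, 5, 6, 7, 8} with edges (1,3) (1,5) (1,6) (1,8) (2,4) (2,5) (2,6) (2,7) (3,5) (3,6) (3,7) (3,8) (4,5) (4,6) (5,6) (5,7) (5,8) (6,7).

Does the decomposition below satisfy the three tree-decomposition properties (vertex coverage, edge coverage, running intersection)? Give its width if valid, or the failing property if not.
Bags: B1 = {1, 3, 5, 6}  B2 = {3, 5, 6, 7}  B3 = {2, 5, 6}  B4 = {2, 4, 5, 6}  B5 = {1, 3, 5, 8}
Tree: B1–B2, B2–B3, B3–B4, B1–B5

No — edge (7,2) lies in no bag.

A tree decomposition must satisfy three properties: every vertex lies in some bag; for every edge, both endpoints lie together in some bag; and for every vertex, the bags containing it form a connected subtree. Here edge (7,2) lies in no bag, so the decomposition is invalid.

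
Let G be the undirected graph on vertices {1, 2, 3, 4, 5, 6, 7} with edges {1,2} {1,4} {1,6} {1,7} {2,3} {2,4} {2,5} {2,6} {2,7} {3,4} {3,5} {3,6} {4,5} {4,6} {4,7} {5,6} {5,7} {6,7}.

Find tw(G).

4

A width-4 tree decomposition is:
Bags: B1 = {1, 2, 4, 6, 7}  B2 = {2, 4, 5, 6, 7}  B3 = {2, 3, 4, 5, 6}
Tree: B1–B2, B2–B3
The largest bag has 5 vertices, giving width 4; this decomposition certifies tw(G) ≤ 4. Conversely, {1, 2, 4, 6, 7} is a clique of size 5, and the vertices of any clique must share a bag in every tree decomposition; so some bag has ≥ 5 vertices and tw(G) ≥ 4. Combining the bounds, tw(G) = 4.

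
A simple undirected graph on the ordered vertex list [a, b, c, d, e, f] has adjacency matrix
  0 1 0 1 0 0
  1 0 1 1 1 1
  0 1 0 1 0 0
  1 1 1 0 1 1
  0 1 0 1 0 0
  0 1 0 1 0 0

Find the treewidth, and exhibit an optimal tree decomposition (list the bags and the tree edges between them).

Each bag holds 3 vertices, so the decomposition has width 2, which upper-bounds the treewidth. For the lower bound, the 3 vertices {b, d, e} are pairwise adjacent, and any tree decomposition puts a clique entirely inside one bag — forcing width ≥ 2. Combining the bounds, tw(G) = 2.

Treewidth 2.
Bags: B1 = {b, d, e}  B2 = {a, b, d}  B3 = {b, c, d}  B4 = {b, d, f}
Tree: B1–B2, B1–B3, B2–B4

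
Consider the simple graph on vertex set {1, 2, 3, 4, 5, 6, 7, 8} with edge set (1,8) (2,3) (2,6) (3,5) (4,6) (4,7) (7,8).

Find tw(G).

1

A width-1 tree decomposition is:
Bags: B1 = {1, 8}  B2 = {7, 8}  B3 = {4, 7}  B4 = {4, 6}  B5 = {2, 6}  B6 = {2, 3}  B7 = {3, 5}
Tree: B1–B2, B2–B3, B3–B4, B4–B5, B5–B6, B6–B7
The largest bag has 2 vertices, giving width 1; this decomposition certifies tw(G) ≤ 1. G has an edge, so its treewidth is at least 1. The upper and lower bounds meet at 1, so that is the treewidth.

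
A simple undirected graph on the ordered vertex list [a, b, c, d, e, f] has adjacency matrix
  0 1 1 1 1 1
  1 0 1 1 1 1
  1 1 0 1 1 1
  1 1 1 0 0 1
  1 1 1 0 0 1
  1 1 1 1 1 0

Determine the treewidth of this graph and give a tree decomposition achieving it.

Every bag has size at most 5, so the width is 5 − 1 = 4 and tw(G) ≤ 4. On the other hand G contains the 5-clique {a, b, c, d, f}. A clique must lie in a single bag of any decomposition, so no decomposition can have width below 4. The upper and lower bounds meet at 4, so that is the treewidth.

Treewidth 4.
One optimal decomposition is:
Bags: B1 = {a, b, c, d, f}  B2 = {a, b, c, e, f}
Tree: B1–B2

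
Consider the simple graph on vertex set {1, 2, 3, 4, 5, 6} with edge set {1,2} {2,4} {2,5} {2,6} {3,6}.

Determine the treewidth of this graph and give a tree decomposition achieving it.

Each bag holds 2 vertices, so the decomposition has width 1, which upper-bounds the treewidth. Since G has at least one edge (e.g. 6–2), it is not an edgeless graph, so tw(G) ≥ 1. Therefore the treewidth is 1.

Treewidth 1.
One optimal decomposition is:
Bags: B1 = {2, 6}  B2 = {3, 6}  B3 = {2, 4}  B4 = {1, 2}  B5 = {2, 5}
Tree: B1–B2, B1–B3, B3–B4, B3–B5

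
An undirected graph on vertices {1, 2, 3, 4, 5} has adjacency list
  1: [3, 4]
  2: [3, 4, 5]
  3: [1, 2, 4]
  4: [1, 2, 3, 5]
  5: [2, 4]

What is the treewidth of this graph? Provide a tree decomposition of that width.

Treewidth 2.
One such decomposition:
Bags: B1 = {2, 3, 4}  B2 = {1, 3, 4}  B3 = {2, 4, 5}
Tree: B1–B2, B1–B3

Each bag holds 3 vertices, so the decomposition has width 2, which upper-bounds the treewidth. On the other hand G contains the 3-clique {1, 3, 4}. A clique must lie in a single bag of any decomposition, so no decomposition can have width below 2. Combining the bounds, tw(G) = 2.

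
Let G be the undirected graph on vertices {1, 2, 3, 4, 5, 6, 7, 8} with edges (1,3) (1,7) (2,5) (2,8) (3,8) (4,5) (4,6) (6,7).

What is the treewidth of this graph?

A width-2 tree decomposition is:
Bags: B1 = {4, 6, 7}  B2 = {4, 5, 7}  B3 = {2, 5, 7}  B4 = {2, 7, 8}  B5 = {3, 7, 8}  B6 = {1, 3, 7}
Tree: B1–B2, B2–B3, B3–B4, B4–B5, B5–B6
Each bag holds 3 vertices, so the decomposition has width 2, which upper-bounds the treewidth. Since 7–6–4–5–2–8–3–1–7 is a cycle in G, G is not acyclic. Forests are exactly the graphs of treewidth ≤ 1, so tw(G) ≥ 2. The upper and lower bounds meet at 2, so that is the treewidth.

2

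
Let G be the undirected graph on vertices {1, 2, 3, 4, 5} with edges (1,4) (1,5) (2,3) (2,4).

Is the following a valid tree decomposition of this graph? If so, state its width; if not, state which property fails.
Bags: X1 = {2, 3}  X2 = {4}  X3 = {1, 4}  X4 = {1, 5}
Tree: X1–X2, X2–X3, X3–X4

No — edge (2,4) lies in no bag.

A tree decomposition must satisfy three properties: every vertex lies in some bag; for every edge, both endpoints lie together in some bag; and for every vertex, the bags containing it form a connected subtree. Here edge (2,4) lies in no bag, so the decomposition is invalid.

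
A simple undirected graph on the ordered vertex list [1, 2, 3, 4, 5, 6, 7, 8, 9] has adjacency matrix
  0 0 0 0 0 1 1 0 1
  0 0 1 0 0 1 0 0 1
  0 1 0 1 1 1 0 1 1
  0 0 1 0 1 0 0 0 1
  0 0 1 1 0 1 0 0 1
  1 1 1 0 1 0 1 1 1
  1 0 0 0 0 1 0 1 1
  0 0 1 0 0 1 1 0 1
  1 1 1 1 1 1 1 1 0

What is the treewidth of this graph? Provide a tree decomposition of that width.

Treewidth 3.
One such decomposition:
Bags: B1 = {3, 5, 6, 9}  B2 = {2, 3, 6, 9}  B3 = {3, 6, 8, 9}  B4 = {6, 7, 8, 9}  B5 = {1, 6, 7, 9}  B6 = {3, 4, 5, 9}
Tree: B1–B2, B1–B3, B3–B4, B4–B5, B1–B6

Each bag holds 4 vertices, so the decomposition has width 3, which upper-bounds the treewidth. Conversely, {3, 4, 5, 9} is a clique of size 4, and the vertices of any clique must share a bag in every tree decomposition; so some bag has ≥ 4 vertices and tw(G) ≥ 3. Hence tw(G) = 3 exactly.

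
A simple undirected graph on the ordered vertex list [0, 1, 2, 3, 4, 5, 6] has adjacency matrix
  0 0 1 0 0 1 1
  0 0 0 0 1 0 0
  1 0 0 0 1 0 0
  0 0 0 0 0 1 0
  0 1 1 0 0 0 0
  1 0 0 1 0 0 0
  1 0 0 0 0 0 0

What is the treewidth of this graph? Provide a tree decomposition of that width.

Treewidth 1.
One such decomposition:
Bags: B1 = {0, 2}  B2 = {0, 6}  B3 = {0, 5}  B4 = {2, 4}  B5 = {3, 5}  B6 = {1, 4}
Tree: B1–B2, B2–B3, B1–B4, B3–B5, B4–B6

Every bag has size at most 2, so the width is 2 − 1 = 1 and tw(G) ≤ 1. Since G has at least one edge (e.g. 2–0), it is not an edgeless graph, so tw(G) ≥ 1. The upper and lower bounds meet at 1, so that is the treewidth.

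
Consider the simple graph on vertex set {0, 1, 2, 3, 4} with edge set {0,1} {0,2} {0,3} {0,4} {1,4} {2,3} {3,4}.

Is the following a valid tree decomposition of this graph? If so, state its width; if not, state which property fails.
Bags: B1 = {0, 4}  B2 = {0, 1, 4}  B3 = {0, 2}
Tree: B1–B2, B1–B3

A tree decomposition must satisfy three properties: every vertex lies in some bag; for every edge, both endpoints lie together in some bag; and for every vertex, the bags containing it form a connected subtree. Here vertex 3 appears in no bag, so the decomposition is invalid.

No — vertex 3 appears in no bag.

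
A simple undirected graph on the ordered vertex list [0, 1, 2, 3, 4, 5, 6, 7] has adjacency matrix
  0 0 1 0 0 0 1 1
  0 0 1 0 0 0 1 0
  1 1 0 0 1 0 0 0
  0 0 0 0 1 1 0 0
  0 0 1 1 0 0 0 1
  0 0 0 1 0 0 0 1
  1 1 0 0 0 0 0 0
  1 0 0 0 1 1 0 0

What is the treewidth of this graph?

2

A width-2 tree decomposition is:
Bags: B1 = {3, 5, 7}  B2 = {3, 4, 7}  B3 = {0, 4, 7}  B4 = {0, 2, 4}  B5 = {0, 2, 6}  B6 = {1, 2, 6}
Tree: B1–B2, B2–B3, B3–B4, B4–B5, B5–B6
The largest bag has 3 vertices, giving width 2; this decomposition certifies tw(G) ≤ 2. For the lower bound, G contains the cycle 5–3–4–7–5, so G is not a forest; only forests have treewidth ≤ 1, hence tw(G) ≥ 2. Combining the bounds, tw(G) = 2.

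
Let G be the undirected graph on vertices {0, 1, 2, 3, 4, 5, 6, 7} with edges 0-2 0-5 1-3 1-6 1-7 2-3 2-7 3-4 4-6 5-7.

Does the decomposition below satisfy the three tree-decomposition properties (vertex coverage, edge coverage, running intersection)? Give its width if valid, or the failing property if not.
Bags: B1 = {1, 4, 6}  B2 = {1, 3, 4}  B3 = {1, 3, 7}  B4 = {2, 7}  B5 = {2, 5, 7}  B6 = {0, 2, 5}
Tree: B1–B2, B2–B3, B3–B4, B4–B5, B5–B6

No — edge (3,2) lies in no bag.

A tree decomposition must satisfy three properties: every vertex lies in some bag; for every edge, both endpoints lie together in some bag; and for every vertex, the bags containing it form a connected subtree. Here edge (3,2) lies in no bag, so the decomposition is invalid.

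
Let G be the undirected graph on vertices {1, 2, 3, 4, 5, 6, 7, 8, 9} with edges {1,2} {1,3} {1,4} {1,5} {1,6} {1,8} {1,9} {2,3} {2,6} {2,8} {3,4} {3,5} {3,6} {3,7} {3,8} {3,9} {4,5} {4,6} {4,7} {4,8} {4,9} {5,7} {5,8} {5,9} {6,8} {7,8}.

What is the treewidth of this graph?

4

A width-4 tree decomposition is:
Bags: B1 = {1, 3, 4, 5, 8}  B2 = {1, 3, 4, 6, 8}  B3 = {1, 2, 3, 6, 8}  B4 = {3, 4, 5, 7, 8}  B5 = {1, 3, 4, 5, 9}
Tree: B1–B2, B2–B3, B1–B4, B1–B5
The largest bag has 5 vertices, giving width 4; this decomposition certifies tw(G) ≤ 4. Conversely, {1, 2, 3, 6, 8} is a clique of size 5, and the vertices of any clique must share a bag in every tree decomposition; so some bag has ≥ 5 vertices and tw(G) ≥ 4. Therefore the treewidth is 4.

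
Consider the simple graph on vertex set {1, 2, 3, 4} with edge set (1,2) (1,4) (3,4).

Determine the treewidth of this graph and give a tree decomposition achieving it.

Treewidth 1.
One optimal decomposition is:
Bags: B1 = {3, 4}  B2 = {1, 4}  B3 = {1, 2}
Tree: B1–B2, B2–B3

Each bag holds 2 vertices, so the decomposition has width 1, which upper-bounds the treewidth. G has an edge, so its treewidth is at least 1. Therefore the treewidth is 1.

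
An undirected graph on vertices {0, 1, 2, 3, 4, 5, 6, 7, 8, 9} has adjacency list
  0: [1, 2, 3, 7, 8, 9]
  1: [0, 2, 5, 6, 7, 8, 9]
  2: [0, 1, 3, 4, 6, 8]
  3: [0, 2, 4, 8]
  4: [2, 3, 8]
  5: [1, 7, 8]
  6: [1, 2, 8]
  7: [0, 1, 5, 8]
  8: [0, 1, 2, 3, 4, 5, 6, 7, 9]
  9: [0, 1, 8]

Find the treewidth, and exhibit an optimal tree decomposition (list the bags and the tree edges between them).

The largest bag has 4 vertices, giving width 3; this decomposition certifies tw(G) ≤ 3. Conversely, {0, 1, 8, 9} is a clique of size 4, and the vertices of any clique must share a bag in every tree decomposition; so some bag has ≥ 4 vertices and tw(G) ≥ 3. The upper and lower bounds meet at 3, so that is the treewidth.

Treewidth 3.
One optimal decomposition is:
Bags: B1 = {1, 2, 6, 8}  B2 = {0, 1, 2, 8}  B3 = {0, 2, 3, 8}  B4 = {2, 3, 4, 8}  B5 = {0, 1, 7, 8}  B6 = {1, 5, 7, 8}  B7 = {0, 1, 8, 9}
Tree: B1–B2, B2–B3, B3–B4, B2–B5, B5–B6, B5–B7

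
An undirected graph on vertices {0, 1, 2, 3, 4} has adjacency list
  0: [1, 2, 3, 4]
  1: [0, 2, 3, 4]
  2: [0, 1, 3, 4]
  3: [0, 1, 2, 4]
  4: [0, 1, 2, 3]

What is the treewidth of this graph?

A width-4 tree decomposition is:
Bags: B1 = {0, 1, 2, 3, 4}
Tree: (single bag)
With just one bag of size 5, the width is 5 − 1 = 4, so tw(G) ≤ 4. On the other hand G contains the 5-clique {0, 1, 2, 3, 4}. A clique must lie in a single bag of any decomposition, so no decomposition can have width below 4. Therefore the treewidth is 4.

4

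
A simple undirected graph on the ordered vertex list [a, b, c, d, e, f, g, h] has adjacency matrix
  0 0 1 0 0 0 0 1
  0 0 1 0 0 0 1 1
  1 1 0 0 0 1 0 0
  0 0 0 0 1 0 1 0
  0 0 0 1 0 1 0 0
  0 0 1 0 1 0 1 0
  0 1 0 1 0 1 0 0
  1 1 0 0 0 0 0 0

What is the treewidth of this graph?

A width-2 tree decomposition is:
Bags: B1 = {a, b, h}  B2 = {a, b, c}  B3 = {b, c, g}  B4 = {c, f, g}  B5 = {d, f, g}  B6 = {d, e, f}
Tree: B1–B2, B2–B3, B3–B4, B4–B5, B5–B6
Every bag has size at most 3, so the width is 3 − 1 = 2 and tw(G) ≤ 2. For the lower bound, G contains the cycle h–a–c–b–h, so G is not a forest; only forests have treewidth ≤ 1, hence tw(G) ≥ 2. Hence tw(G) = 2 exactly.

2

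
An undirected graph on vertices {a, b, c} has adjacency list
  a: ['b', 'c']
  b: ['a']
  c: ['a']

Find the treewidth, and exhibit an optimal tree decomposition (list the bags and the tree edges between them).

Each bag holds 2 vertices, so the decomposition has width 1, which upper-bounds the treewidth. Since G has at least one edge (e.g. b–a), it is not an edgeless graph, so tw(G) ≥ 1. The upper and lower bounds meet at 1, so that is the treewidth.

Treewidth 1.
One such decomposition:
Bags: B1 = {a, b}  B2 = {a, c}
Tree: B1–B2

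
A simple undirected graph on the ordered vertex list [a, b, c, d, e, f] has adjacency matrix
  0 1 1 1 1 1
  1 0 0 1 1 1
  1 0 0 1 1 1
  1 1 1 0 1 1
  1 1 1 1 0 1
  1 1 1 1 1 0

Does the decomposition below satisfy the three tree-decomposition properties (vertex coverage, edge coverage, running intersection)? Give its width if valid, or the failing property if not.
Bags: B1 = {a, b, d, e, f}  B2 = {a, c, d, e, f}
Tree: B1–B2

Yes; width 4.

Checking the three conditions: (i) the bags cover all of {a, b, c, d, e, f}; (ii) for each edge, some bag contains both endpoints; (iii) the bags containing any fixed vertex form a subtree. All hold, so the decomposition is valid with width 5 − 1 = 4.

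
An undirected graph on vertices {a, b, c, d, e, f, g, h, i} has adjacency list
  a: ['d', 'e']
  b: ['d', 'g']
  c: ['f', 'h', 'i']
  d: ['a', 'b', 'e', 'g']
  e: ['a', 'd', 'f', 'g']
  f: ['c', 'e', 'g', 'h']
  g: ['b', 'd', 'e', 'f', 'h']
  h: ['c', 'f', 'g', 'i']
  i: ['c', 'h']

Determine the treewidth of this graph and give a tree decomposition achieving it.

The largest bag has 3 vertices, giving width 2; this decomposition certifies tw(G) ≤ 2. Conversely, {d, e, g} is a clique of size 3, and the vertices of any clique must share a bag in every tree decomposition; so some bag has ≥ 3 vertices and tw(G) ≥ 2. The upper and lower bounds meet at 2, so that is the treewidth.

Treewidth 2.
One optimal decomposition is:
Bags: B1 = {c, f, h}  B2 = {f, g, h}  B3 = {c, h, i}  B4 = {e, f, g}  B5 = {d, e, g}  B6 = {a, d, e}  B7 = {b, d, g}
Tree: B1–B2, B1–B3, B2–B4, B4–B5, B5–B6, B5–B7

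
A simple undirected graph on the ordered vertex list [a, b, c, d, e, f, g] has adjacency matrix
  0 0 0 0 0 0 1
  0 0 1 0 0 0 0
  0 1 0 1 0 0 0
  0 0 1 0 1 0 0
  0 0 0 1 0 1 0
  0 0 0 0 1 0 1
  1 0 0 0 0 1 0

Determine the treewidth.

A width-1 tree decomposition is:
Bags: B1 = {b, c}  B2 = {c, d}  B3 = {d, e}  B4 = {e, f}  B5 = {f, g}  B6 = {a, g}
Tree: B1–B2, B2–B3, B3–B4, B4–B5, B5–B6
The largest bag has 2 vertices, giving width 1; this decomposition certifies tw(G) ≤ 1. Any graph with an edge has treewidth ≥ 1, and G has the edge b–c. Therefore the treewidth is 1.

1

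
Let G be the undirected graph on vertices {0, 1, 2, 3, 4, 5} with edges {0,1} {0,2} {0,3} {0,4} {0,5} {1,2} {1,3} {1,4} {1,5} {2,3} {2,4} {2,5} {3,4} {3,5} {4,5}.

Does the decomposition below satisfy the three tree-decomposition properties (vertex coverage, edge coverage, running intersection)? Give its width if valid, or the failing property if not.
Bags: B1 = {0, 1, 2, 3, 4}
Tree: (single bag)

A tree decomposition must satisfy three properties: every vertex lies in some bag; for every edge, both endpoints lie together in some bag; and for every vertex, the bags containing it form a connected subtree. Here vertex 5 appears in no bag, so the decomposition is invalid.

No — vertex 5 appears in no bag.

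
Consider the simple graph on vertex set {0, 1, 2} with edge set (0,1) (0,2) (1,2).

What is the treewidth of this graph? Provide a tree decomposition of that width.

Treewidth 2.
Bags: B1 = {0, 1, 2}
Tree: (single bag)

With just one bag of size 3, the width is 3 − 1 = 2, so tw(G) ≤ 2. Conversely, {0, 1, 2} is a clique of size 3, and the vertices of any clique must share a bag in every tree decomposition; so some bag has ≥ 3 vertices and tw(G) ≥ 2. Combining the bounds, tw(G) = 2.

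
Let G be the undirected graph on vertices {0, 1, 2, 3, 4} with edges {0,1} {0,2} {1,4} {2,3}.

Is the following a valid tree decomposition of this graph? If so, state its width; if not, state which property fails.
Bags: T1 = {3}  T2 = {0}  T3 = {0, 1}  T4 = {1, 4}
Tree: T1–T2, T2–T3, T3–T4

No — vertex 2 appears in no bag.

A tree decomposition must satisfy three properties: every vertex lies in some bag; for every edge, both endpoints lie together in some bag; and for every vertex, the bags containing it form a connected subtree. Here vertex 2 appears in no bag, so the decomposition is invalid.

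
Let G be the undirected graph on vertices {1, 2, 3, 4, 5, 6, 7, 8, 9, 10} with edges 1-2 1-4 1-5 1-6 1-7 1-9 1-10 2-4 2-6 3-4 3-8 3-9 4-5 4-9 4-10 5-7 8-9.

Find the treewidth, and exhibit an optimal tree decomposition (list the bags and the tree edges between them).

Treewidth 2.
One such decomposition:
Bags: B1 = {3, 4, 9}  B2 = {1, 4, 9}  B3 = {1, 4, 5}  B4 = {1, 4, 10}  B5 = {1, 2, 4}  B6 = {1, 2, 6}  B7 = {1, 5, 7}  B8 = {3, 8, 9}
Tree: B1–B2, B2–B3, B3–B4, B3–B5, B5–B6, B3–B7, B1–B8

The largest bag has 3 vertices, giving width 2; this decomposition certifies tw(G) ≤ 2. For the lower bound, the 3 vertices {3, 8, 9} are pairwise adjacent, and any tree decomposition puts a clique entirely inside one bag — forcing width ≥ 2. The upper and lower bounds meet at 2, so that is the treewidth.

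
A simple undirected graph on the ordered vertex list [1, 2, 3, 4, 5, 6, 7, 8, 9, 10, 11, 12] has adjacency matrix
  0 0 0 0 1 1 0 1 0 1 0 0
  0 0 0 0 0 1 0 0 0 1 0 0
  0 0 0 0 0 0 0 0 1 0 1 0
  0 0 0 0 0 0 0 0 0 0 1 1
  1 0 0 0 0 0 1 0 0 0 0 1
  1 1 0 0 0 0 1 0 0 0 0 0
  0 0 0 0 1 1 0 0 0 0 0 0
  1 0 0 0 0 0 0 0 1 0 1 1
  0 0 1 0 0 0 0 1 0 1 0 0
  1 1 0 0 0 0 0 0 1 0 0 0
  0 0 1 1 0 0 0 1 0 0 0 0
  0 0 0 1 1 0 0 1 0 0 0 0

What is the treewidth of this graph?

3

A width-3 tree decomposition is:
Bags: B1 = {2, 6, 7, 10}  B2 = {1, 6, 7, 10}  B3 = {1, 5, 7, 10}  B4 = {1, 5, 9, 10}  B5 = {1, 5, 8, 9}  B6 = {5, 8, 9, 12}  B7 = {3, 8, 9, 12}  B8 = {3, 8, 11, 12}  B9 = {3, 4, 11, 12}
Tree: B1–B2, B2–B3, B3–B4, B4–B5, B5–B6, B6–B7, B7–B8, B8–B9
The largest bag has 4 vertices, giving width 3; this decomposition certifies tw(G) ≤ 3. For the lower bound: the 4 vertex sets {2,6,7}, {10}, {1}, {5,8,9,12} are disjoint, each induces a connected subgraph, and every pair is joined by at least one edge of G. Contracting each set to a single vertex therefore yields K_{4} as a minor, and since treewidth is minor-monotone, tw(G) ≥ tw(K_{4}) = 3. Therefore the treewidth is 3.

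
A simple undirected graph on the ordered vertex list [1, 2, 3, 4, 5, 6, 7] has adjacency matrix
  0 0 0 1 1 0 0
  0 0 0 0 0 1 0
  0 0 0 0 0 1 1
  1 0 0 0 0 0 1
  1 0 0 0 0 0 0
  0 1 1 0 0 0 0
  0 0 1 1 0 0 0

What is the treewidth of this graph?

1

A width-1 tree decomposition is:
Bags: B1 = {2, 6}  B2 = {3, 6}  B3 = {3, 7}  B4 = {4, 7}  B5 = {1, 4}  B6 = {1, 5}
Tree: B1–B2, B2–B3, B3–B4, B4–B5, B5–B6
Each bag holds 2 vertices, so the decomposition has width 1, which upper-bounds the treewidth. Any graph with an edge has treewidth ≥ 1, and G has the edge 2–6. Therefore the treewidth is 1.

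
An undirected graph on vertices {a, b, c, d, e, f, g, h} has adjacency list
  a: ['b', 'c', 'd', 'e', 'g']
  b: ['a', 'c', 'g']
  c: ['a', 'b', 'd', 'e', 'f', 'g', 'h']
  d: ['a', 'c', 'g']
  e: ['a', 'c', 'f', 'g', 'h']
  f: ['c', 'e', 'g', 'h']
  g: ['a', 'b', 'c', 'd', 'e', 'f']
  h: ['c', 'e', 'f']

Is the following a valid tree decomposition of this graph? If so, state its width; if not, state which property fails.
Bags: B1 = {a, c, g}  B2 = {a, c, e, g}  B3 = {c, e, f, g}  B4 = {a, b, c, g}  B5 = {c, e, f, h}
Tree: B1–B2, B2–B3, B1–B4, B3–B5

A tree decomposition must satisfy three properties: every vertex lies in some bag; for every edge, both endpoints lie together in some bag; and for every vertex, the bags containing it form a connected subtree. Here vertex d appears in no bag, so the decomposition is invalid.

No — vertex d appears in no bag.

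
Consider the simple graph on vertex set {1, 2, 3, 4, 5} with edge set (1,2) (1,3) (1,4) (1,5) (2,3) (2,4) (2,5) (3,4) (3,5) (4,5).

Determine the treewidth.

4

A width-4 tree decomposition is:
Bags: B1 = {1, 2, 3, 4, 5}
Tree: (single bag)
With just one bag of size 5, the width is 5 − 1 = 4, so tw(G) ≤ 4. On the other hand G contains the 5-clique {1, 2, 3, 4, 5}. A clique must lie in a single bag of any decomposition, so no decomposition can have width below 4. Therefore the treewidth is 4.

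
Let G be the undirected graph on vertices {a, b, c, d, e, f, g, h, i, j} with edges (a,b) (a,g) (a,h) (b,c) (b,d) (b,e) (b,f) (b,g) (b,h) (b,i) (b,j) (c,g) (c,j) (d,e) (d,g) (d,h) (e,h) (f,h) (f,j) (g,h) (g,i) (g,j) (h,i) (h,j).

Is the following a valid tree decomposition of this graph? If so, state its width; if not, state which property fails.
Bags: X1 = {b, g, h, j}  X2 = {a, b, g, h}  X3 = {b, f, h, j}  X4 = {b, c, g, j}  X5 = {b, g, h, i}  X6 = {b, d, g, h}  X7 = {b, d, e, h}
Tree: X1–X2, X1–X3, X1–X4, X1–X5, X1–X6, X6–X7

Every vertex of G appears in some bag (union = {a, b, c, d, e, f, g, h, i, j}); every edge is covered by a bag; and for each vertex v the set of bags containing v is connected in the bag tree. The decomposition is therefore valid. The largest bag has 4 vertices, so the width is 3.

Yes; width 3.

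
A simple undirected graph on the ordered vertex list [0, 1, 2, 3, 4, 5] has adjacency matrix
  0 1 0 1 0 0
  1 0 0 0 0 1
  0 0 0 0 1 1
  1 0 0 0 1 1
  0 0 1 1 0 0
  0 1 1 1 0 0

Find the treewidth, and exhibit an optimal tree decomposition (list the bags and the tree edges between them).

The largest bag has 3 vertices, giving width 2; this decomposition certifies tw(G) ≤ 2. The edges 1–0–3–5–1 form a cycle, so G is not a tree and its treewidth is at least 2. Combining the bounds, tw(G) = 2.

Treewidth 2.
One optimal decomposition is:
Bags: B1 = {0, 1, 5}  B2 = {0, 3, 5}  B3 = {2, 3, 5}  B4 = {2, 3, 4}
Tree: B1–B2, B2–B3, B3–B4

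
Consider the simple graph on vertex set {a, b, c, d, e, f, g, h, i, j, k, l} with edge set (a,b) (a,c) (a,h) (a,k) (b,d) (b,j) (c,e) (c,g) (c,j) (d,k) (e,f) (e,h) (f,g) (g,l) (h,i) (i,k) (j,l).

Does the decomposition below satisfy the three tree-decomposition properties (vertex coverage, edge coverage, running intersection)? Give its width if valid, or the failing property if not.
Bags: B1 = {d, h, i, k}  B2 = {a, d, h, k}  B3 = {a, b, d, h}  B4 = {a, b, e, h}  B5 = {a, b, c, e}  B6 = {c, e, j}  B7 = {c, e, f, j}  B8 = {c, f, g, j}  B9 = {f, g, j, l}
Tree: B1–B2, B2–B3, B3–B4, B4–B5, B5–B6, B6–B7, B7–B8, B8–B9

No — edge (b,j) lies in no bag.

A tree decomposition must satisfy three properties: every vertex lies in some bag; for every edge, both endpoints lie together in some bag; and for every vertex, the bags containing it form a connected subtree. Here edge (b,j) lies in no bag, so the decomposition is invalid.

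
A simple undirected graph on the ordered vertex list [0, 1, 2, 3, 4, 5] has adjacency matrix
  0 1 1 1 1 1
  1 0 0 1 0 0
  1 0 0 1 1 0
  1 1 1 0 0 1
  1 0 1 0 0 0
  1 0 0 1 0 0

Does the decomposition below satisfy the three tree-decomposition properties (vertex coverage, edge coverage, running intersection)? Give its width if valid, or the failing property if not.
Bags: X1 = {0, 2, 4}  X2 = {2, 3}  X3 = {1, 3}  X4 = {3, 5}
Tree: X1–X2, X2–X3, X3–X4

No — edge (0,3) lies in no bag.

A tree decomposition must satisfy three properties: every vertex lies in some bag; for every edge, both endpoints lie together in some bag; and for every vertex, the bags containing it form a connected subtree. Here edge (0,3) lies in no bag, so the decomposition is invalid.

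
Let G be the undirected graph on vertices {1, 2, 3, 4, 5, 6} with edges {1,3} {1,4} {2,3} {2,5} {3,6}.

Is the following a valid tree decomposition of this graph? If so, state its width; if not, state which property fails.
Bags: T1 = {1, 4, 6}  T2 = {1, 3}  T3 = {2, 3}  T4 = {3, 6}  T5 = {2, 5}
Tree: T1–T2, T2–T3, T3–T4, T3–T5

A tree decomposition must satisfy three properties: every vertex lies in some bag; for every edge, both endpoints lie together in some bag; and for every vertex, the bags containing it form a connected subtree. Here bags containing vertex 6 are not connected in the tree, so the decomposition is invalid.

No — bags containing vertex 6 are not connected in the tree.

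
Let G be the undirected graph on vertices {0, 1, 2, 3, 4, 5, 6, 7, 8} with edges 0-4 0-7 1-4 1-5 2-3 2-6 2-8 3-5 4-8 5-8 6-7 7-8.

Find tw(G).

A width-3 tree decomposition is:
Bags: B1 = {1, 2, 3, 5}  B2 = {1, 2, 5, 8}  B3 = {1, 2, 4, 8}  B4 = {2, 4, 6, 8}  B5 = {4, 6, 7, 8}  B6 = {0, 4, 6, 7}
Tree: B1–B2, B2–B3, B3–B4, B4–B5, B5–B6
The largest bag has 4 vertices, giving width 3; this decomposition certifies tw(G) ≤ 3. For the lower bound: the 4 vertex sets {1,3,5}, {2}, {8}, {0,4,6,7} are disjoint, each induces a connected subgraph, and every pair is joined by at least one edge of G. Contracting each set to a single vertex therefore yields K_{4} as a minor, and since treewidth is minor-monotone, tw(G) ≥ tw(K_{4}) = 3. Hence tw(G) = 3 exactly.

3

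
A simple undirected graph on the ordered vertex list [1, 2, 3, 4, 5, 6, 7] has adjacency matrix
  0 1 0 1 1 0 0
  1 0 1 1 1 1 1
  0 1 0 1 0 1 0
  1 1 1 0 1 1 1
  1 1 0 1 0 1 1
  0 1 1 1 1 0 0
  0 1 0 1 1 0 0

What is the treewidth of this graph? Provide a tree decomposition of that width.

The largest bag has 4 vertices, giving width 3; this decomposition certifies tw(G) ≤ 3. On the other hand G contains the 4-clique {2, 3, 4, 6}. A clique must lie in a single bag of any decomposition, so no decomposition can have width below 3. Hence tw(G) = 3 exactly.

Treewidth 3.
One such decomposition:
Bags: B1 = {2, 4, 5, 7}  B2 = {2, 4, 5, 6}  B3 = {2, 3, 4, 6}  B4 = {1, 2, 4, 5}
Tree: B1–B2, B2–B3, B2–B4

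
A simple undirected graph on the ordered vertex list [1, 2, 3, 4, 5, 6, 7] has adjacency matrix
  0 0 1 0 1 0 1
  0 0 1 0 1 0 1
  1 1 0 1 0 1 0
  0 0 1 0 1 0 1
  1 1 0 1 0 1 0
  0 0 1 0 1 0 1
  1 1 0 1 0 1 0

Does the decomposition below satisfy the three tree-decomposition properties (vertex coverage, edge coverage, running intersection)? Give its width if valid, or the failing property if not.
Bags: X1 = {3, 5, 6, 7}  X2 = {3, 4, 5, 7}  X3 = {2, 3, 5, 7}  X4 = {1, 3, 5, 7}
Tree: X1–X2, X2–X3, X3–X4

Yes; width 3.

Checking the three conditions: (i) the bags cover all of {1, 2, 3, 4, 5, 6, 7}; (ii) for each edge, some bag contains both endpoints; (iii) the bags containing any fixed vertex form a subtree. All hold, so the decomposition is valid with width 4 − 1 = 3.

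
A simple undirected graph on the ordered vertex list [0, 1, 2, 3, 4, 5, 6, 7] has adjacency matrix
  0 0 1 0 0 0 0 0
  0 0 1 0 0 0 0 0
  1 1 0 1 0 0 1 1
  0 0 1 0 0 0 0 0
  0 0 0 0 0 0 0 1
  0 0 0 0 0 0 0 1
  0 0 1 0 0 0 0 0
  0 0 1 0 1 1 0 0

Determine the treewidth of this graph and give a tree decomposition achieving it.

Every bag has size at most 2, so the width is 2 − 1 = 1 and tw(G) ≤ 1. G has an edge, so its treewidth is at least 1. The upper and lower bounds meet at 1, so that is the treewidth.

Treewidth 1.
Bags: B1 = {2, 3}  B2 = {0, 2}  B3 = {2, 6}  B4 = {2, 7}  B5 = {4, 7}  B6 = {5, 7}  B7 = {1, 2}
Tree: B1–B2, B2–B3, B1–B4, B4–B5, B4–B6, B3–B7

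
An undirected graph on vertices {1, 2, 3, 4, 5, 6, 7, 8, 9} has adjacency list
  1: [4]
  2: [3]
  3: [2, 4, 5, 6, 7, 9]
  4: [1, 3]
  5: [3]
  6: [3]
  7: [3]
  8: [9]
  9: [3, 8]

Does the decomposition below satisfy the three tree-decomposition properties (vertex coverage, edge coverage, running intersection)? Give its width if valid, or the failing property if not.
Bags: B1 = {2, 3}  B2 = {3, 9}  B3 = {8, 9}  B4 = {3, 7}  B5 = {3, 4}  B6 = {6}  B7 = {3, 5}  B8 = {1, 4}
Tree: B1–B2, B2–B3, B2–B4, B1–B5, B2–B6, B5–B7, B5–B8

No — edge (3,6) lies in no bag.

A tree decomposition must satisfy three properties: every vertex lies in some bag; for every edge, both endpoints lie together in some bag; and for every vertex, the bags containing it form a connected subtree. Here edge (3,6) lies in no bag, so the decomposition is invalid.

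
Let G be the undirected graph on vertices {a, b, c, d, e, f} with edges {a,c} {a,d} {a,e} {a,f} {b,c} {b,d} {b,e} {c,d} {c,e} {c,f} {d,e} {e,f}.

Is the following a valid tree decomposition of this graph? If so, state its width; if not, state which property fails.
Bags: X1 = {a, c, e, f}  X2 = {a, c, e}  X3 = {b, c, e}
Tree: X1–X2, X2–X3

No — vertex d appears in no bag.

A tree decomposition must satisfy three properties: every vertex lies in some bag; for every edge, both endpoints lie together in some bag; and for every vertex, the bags containing it form a connected subtree. Here vertex d appears in no bag, so the decomposition is invalid.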